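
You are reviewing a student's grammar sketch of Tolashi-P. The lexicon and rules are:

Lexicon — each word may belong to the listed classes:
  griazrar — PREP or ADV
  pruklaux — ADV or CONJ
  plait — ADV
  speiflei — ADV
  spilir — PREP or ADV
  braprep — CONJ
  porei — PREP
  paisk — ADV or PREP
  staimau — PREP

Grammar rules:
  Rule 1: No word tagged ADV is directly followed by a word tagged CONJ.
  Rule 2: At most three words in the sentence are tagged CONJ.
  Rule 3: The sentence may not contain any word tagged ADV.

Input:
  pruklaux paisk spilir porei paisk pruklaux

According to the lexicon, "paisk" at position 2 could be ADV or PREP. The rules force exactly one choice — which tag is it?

PREP

Candidates per position — 1:pruklaux {ADV,CONJ}; 2:paisk {ADV,PREP}; 3:spilir {PREP,ADV}; 4:porei {PREP}; 5:paisk {ADV,PREP}; 6:pruklaux {ADV,CONJ}.
Position 1: ADV is ruled out by rule 3; that leaves CONJ.
Position 2: ADV is ruled out by rule 3; that leaves PREP.
Position 3: ADV is ruled out by rule 3; that leaves PREP.
Position 5: ADV is ruled out by rule 3; that leaves PREP.
Position 6: ADV is ruled out by rule 3; that leaves CONJ.
So the tagging must be: CONJ PREP PREP PREP PREP CONJ.
Rule-by-rule: rule 1 ✓; rule 2 ✓; rule 3 ✓.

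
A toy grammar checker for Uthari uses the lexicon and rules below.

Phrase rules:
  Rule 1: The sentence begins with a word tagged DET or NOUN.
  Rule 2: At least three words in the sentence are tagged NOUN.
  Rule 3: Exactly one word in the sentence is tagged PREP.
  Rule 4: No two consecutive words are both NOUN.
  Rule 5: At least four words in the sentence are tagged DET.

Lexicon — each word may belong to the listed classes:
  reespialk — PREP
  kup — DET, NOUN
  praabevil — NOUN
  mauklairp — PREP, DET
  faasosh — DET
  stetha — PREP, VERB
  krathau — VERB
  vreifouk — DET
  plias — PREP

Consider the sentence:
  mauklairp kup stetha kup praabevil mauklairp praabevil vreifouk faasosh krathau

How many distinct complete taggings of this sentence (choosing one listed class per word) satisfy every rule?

2

Candidates per position — 1:mauklairp {PREP,DET}; 2:kup {DET,NOUN}; 3:stetha {PREP,VERB}; 4:kup {DET,NOUN}; 5:praabevil {NOUN}; 6:mauklairp {PREP,DET}; 7:praabevil {NOUN}; 8:vreifouk {DET}; 9:faasosh {DET}; 10:krathau {VERB}.
There are 32 candidate sequences in total.
The sequences that satisfy every rule: DET NOUN PREP DET NOUN DET NOUN DET DET VERB; DET NOUN VERB DET NOUN PREP NOUN DET DET VERB.
Count = 2.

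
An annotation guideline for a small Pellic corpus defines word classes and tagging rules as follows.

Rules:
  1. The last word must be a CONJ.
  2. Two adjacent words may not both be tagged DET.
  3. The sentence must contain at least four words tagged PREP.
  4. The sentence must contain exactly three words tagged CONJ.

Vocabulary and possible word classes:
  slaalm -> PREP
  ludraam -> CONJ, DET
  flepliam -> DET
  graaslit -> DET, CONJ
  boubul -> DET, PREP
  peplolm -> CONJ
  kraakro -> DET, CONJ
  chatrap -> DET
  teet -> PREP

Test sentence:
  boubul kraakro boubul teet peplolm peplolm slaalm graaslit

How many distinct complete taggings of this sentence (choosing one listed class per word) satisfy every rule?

Candidates per position — 1:boubul {DET,PREP}; 2:kraakro {DET,CONJ}; 3:boubul {DET,PREP}; 4:teet {PREP}; 5:peplolm {CONJ}; 6:peplolm {CONJ}; 7:slaalm {PREP}; 8:graaslit {DET,CONJ}.
There are 16 candidate sequences in total.
The sequences that satisfy every rule: PREP DET PREP PREP CONJ CONJ PREP CONJ.
Count = 1.

1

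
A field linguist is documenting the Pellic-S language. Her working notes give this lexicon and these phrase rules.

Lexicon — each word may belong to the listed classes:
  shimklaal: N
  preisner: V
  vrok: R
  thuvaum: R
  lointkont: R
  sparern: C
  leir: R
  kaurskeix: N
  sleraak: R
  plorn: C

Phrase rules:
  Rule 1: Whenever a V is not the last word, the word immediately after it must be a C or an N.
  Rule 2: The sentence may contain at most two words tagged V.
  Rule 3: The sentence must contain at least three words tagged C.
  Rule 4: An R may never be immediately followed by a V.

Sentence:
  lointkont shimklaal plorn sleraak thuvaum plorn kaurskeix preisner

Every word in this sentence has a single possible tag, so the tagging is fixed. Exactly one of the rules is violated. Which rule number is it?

3

Fixed tagging: R N C R R C N V.
Checking each rule: R1 ✓, R2 ✓, R3 ✗, R4 ✓.
Only rule 3 fails.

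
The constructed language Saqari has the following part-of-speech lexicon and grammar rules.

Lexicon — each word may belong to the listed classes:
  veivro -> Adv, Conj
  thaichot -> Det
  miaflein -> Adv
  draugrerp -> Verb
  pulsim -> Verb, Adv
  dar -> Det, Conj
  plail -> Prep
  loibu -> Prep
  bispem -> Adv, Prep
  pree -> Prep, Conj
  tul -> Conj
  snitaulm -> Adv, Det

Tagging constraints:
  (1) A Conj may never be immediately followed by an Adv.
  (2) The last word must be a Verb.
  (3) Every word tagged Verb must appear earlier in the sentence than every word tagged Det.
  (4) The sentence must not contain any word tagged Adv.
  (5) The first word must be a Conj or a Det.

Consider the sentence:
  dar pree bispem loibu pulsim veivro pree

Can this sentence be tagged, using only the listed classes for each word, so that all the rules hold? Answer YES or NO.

NO

Candidates per position — 1:dar {Det,Conj}; 2:pree {Prep,Conj}; 3:bispem {Adv,Prep}; 4:loibu {Prep}; 5:pulsim {Verb,Adv}; 6:veivro {Adv,Conj}; 7:pree {Prep,Conj}.
Rule 2 cannot be satisfied by any choice of tags from the lexicon.
So there is no consistent tagging.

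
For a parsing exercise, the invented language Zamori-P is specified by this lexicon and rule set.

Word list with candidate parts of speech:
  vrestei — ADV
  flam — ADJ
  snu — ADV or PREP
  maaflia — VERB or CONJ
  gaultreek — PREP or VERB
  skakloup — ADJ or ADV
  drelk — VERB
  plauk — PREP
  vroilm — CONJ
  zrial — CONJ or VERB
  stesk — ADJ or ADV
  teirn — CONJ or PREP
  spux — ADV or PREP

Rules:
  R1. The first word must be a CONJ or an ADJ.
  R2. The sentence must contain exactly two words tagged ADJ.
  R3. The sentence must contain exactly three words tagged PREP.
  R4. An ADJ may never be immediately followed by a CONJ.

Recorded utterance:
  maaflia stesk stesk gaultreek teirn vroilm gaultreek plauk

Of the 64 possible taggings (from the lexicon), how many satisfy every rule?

3

Candidates per position — 1:maaflia {VERB,CONJ}; 2:stesk {ADJ,ADV}; 3:stesk {ADJ,ADV}; 4:gaultreek {PREP,VERB}; 5:teirn {CONJ,PREP}; 6:vroilm {CONJ}; 7:gaultreek {PREP,VERB}; 8:plauk {PREP}.
There are 64 candidate sequences in total.
The sequences that satisfy every rule: CONJ ADJ ADJ PREP CONJ CONJ PREP PREP; CONJ ADJ ADJ PREP PREP CONJ VERB PREP; CONJ ADJ ADJ VERB PREP CONJ PREP PREP.
Count = 3.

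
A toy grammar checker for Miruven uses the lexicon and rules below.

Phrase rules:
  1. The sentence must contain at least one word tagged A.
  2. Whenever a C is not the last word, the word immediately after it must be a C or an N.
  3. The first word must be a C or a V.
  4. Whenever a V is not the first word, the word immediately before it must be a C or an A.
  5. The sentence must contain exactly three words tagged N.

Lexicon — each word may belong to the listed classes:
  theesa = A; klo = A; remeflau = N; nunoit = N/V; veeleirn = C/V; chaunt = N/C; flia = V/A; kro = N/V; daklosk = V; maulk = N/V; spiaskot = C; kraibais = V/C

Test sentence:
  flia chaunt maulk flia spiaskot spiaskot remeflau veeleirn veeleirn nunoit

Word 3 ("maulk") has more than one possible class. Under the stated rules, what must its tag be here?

Candidates per position — 1:flia {V,A}; 2:chaunt {N,C}; 3:maulk {N,V}; 4:flia {V,A}; 5:spiaskot {C}; 6:spiaskot {C}; 7:remeflau {N}; 8:veeleirn {C,V}; 9:veeleirn {C,V}; 10:nunoit {N,V}.
Word 1 cannot be A — rule 3 would then fail for every completion. It is V.
Word 4 cannot be V — rule 1 would then fail for every completion. It is A.
Word 8 cannot be V — rule 4 would then fail for every completion. It is C.
Word 9 cannot be V — rule 2 would then fail for every completion. It is C.
Word 10 cannot be V — rule 2 would then fail for every completion. It is N.
Position 3: the remaining choice is settled jointly with positions 2 — only N at position 3 is part of a tagging that satisfies every rule.
The unique satisfying tagging is: V C N A C C N C C N.
Checking: rule 1 holds; rule 2 holds; rule 3 holds; rule 4 holds; rule 5 holds.

N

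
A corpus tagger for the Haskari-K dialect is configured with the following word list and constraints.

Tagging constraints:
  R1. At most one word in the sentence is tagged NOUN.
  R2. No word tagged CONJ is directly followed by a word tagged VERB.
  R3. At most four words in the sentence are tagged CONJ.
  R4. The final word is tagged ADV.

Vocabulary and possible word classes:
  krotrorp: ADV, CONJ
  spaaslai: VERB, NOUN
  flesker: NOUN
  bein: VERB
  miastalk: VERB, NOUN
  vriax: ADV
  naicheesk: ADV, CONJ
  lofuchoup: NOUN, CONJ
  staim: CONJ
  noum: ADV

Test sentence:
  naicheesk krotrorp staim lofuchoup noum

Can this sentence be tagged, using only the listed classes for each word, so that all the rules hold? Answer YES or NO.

YES

Candidates per position — 1:naicheesk {ADV,CONJ}; 2:krotrorp {ADV,CONJ}; 3:staim {CONJ}; 4:lofuchoup {NOUN,CONJ}; 5:noum {ADV}.
One satisfying assignment: ADV ADV CONJ CONJ ADV.
Rule-by-rule: rule 1 holds; rule 2 holds; rule 3 holds; rule 4 holds.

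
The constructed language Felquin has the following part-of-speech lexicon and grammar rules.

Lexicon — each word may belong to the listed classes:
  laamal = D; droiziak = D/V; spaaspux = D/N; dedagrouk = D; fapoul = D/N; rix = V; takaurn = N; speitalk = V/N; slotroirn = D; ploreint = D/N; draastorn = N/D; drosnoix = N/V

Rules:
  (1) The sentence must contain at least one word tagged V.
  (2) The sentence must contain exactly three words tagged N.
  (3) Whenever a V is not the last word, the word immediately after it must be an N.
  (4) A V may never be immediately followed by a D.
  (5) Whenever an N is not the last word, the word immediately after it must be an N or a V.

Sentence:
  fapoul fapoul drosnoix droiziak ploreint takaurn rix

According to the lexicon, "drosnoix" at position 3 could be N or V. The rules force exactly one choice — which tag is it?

Candidates per position — 1:fapoul {D,N}; 2:fapoul {D,N}; 3:drosnoix {N,V}; 4:droiziak {D,V}; 5:ploreint {D,N}; 6:takaurn {N}; 7:rix {V}.
Position 3: tagging it V would leave rule 3 unsatisfiable, so it must be N.
Position 4: tagging it D would leave rule 5 unsatisfiable, so it must be V.
Position 5: tagging it D would leave rule 3 unsatisfiable, so it must be N.
Position 1: tagging it N would leave rule 2 unsatisfiable, so it must be D.
Position 2: tagging it N would leave rule 2 unsatisfiable, so it must be D.
The unique satisfying tagging is: D D N V N N V.
Rule-by-rule: rule 1 satisfied; rule 2 satisfied; rule 3 satisfied; rule 4 satisfied; rule 5 satisfied.

N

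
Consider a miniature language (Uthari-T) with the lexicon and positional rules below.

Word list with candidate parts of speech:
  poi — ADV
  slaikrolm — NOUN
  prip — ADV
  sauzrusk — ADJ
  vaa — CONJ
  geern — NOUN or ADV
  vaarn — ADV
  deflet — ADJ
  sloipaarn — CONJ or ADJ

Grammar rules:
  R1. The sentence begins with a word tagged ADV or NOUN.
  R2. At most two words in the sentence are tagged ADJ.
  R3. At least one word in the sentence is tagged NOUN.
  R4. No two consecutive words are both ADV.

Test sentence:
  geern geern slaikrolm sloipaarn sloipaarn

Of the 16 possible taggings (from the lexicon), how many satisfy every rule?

12

Candidates per position — 1:geern {NOUN,ADV}; 2:geern {NOUN,ADV}; 3:slaikrolm {NOUN}; 4:sloipaarn {CONJ,ADJ}; 5:sloipaarn {CONJ,ADJ}.
There are 16 candidate sequences in total.
Checking each against the rules leaves 12 sequences.
Count = 12.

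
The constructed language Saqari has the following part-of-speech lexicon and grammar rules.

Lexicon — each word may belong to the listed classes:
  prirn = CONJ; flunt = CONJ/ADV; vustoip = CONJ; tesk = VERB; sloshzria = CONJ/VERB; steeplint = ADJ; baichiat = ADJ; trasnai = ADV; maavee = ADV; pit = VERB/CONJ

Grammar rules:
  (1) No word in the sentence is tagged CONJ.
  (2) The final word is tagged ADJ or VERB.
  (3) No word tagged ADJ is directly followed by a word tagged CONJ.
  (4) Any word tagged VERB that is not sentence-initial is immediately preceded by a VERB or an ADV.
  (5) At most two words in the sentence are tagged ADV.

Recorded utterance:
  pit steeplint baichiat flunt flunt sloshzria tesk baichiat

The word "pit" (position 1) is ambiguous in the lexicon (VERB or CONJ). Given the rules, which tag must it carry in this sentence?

VERB

Candidates per position — 1:pit {VERB,CONJ}; 2:steeplint {ADJ}; 3:baichiat {ADJ}; 4:flunt {CONJ,ADV}; 5:flunt {CONJ,ADV}; 6:sloshzria {CONJ,VERB}; 7:tesk {VERB}; 8:baichiat {ADJ}.
Word 1 cannot be CONJ — rule 1 would then fail for every completion. It is VERB.
Word 4 cannot be CONJ — rule 1 would then fail for every completion. It is ADV.
Word 5 cannot be CONJ — rule 1 would then fail for every completion. It is ADV.
Word 6 cannot be CONJ — rule 1 would then fail for every completion. It is VERB.
That leaves exactly one tagging: VERB ADJ ADJ ADV ADV VERB VERB ADJ.
Rule-by-rule: rule 1 ✓; rule 2 ✓; rule 3 ✓; rule 4 ✓; rule 5 ✓.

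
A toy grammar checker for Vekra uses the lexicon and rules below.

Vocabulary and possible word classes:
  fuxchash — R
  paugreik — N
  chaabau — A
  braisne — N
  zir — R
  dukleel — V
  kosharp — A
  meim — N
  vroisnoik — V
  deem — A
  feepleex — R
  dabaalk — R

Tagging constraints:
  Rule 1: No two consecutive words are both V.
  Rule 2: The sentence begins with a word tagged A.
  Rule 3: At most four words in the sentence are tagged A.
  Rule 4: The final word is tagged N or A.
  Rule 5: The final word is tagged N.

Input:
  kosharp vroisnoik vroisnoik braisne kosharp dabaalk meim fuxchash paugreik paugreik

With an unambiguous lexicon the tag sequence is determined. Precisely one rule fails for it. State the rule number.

1

Fixed tagging: A V V N A R N R N N.
Applying the rules: R1 fails, R2 ok, R3 ok, R4 ok, R5 ok.
Only rule 1 fails.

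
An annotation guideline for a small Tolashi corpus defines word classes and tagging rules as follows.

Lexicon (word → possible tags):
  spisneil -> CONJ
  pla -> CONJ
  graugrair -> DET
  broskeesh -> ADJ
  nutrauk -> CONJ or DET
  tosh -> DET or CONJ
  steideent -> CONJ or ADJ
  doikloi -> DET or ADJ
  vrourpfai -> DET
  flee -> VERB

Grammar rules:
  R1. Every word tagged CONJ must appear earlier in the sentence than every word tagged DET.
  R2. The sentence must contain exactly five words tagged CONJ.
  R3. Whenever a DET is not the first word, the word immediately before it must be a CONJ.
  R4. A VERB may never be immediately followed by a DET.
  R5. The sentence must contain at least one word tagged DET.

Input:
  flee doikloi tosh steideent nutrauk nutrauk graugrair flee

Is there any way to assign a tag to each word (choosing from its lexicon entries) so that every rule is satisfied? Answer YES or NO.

Candidates per position — 1:flee {VERB}; 2:doikloi {DET,ADJ}; 3:tosh {DET,CONJ}; 4:steideent {CONJ,ADJ}; 5:nutrauk {CONJ,DET}; 6:nutrauk {CONJ,DET}; 7:graugrair {DET}; 8:flee {VERB}.
Rule 2 cannot be satisfied by any choice of tags from the lexicon.
So there is no consistent tagging.

NO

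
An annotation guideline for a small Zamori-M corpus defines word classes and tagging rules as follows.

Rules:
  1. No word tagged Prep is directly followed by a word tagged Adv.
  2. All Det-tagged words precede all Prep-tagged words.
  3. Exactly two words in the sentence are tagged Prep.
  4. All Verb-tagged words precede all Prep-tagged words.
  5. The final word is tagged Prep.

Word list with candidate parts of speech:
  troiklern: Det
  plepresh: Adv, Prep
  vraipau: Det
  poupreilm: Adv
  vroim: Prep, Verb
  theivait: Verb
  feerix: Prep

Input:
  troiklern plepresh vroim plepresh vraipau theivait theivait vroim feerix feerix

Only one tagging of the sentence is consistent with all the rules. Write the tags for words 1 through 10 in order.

Det Adv Verb Adv Det Verb Verb Verb Prep Prep

Candidates per position — 1:troiklern {Det}; 2:plepresh {Adv,Prep}; 3:vroim {Prep,Verb}; 4:plepresh {Adv,Prep}; 5:vraipau {Det}; 6:theivait {Verb}; 7:theivait {Verb}; 8:vroim {Prep,Verb}; 9:feerix {Prep}; 10:feerix {Prep}.
If word 2 were Prep, no tagging could satisfy rule 2; so word 2 is Adv.
If word 3 were Prep, no tagging could satisfy rule 2; so word 3 is Verb.
If word 4 were Prep, no tagging could satisfy rule 2; so word 4 is Adv.
If word 8 were Prep, no tagging could satisfy rule 3; so word 8 is Verb.
So the tagging must be: Det Adv Verb Adv Det Verb Verb Verb Prep Prep.
Rule-by-rule: rule 1 ✓; rule 2 ✓; rule 3 ✓; rule 4 ✓; rule 5 ✓.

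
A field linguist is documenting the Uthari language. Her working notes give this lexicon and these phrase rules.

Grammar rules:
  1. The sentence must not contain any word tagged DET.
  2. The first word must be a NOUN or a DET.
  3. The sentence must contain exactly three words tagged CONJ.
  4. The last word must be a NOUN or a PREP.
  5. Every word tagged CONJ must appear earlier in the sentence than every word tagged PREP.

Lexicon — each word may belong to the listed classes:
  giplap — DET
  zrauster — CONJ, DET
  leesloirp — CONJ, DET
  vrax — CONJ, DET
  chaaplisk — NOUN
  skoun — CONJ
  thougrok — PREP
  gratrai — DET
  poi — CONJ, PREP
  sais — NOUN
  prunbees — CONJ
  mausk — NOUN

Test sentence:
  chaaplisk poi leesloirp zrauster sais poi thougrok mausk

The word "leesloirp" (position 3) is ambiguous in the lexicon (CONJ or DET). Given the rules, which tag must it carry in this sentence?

Candidates per position — 1:chaaplisk {NOUN}; 2:poi {CONJ,PREP}; 3:leesloirp {CONJ,DET}; 4:zrauster {CONJ,DET}; 5:sais {NOUN}; 6:poi {CONJ,PREP}; 7:thougrok {PREP}; 8:mausk {NOUN}.
At position 3, choosing DET makes rule 1 impossible to satisfy; hence CONJ.
At position 4, choosing DET makes rule 1 impossible to satisfy; hence CONJ.
At position 2, choosing PREP makes rule 5 impossible to satisfy; hence CONJ.
At position 6, choosing CONJ makes rule 3 impossible to satisfy; hence PREP.
The unique satisfying tagging is: NOUN CONJ CONJ CONJ NOUN PREP PREP NOUN.
Rule-by-rule: rule 1 satisfied; rule 2 satisfied; rule 3 satisfied; rule 4 satisfied; rule 5 satisfied.

CONJ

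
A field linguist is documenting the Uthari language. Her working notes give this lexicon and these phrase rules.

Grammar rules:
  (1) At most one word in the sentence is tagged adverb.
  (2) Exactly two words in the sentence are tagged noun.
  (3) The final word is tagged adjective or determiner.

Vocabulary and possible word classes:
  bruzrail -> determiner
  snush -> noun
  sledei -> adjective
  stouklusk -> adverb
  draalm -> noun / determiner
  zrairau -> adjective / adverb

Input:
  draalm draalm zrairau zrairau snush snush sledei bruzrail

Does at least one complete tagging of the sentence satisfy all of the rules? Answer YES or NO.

Candidates per position — 1:draalm {noun,determiner}; 2:draalm {noun,determiner}; 3:zrairau {adjective,adverb}; 4:zrairau {adjective,adverb}; 5:snush {noun}; 6:snush {noun}; 7:sledei {adjective}; 8:bruzrail {determiner}.
One satisfying assignment: determiner determiner adjective adverb noun noun adjective determiner.
Verifying each rule — rule 1 ok; rule 2 ok; rule 3 ok.

YES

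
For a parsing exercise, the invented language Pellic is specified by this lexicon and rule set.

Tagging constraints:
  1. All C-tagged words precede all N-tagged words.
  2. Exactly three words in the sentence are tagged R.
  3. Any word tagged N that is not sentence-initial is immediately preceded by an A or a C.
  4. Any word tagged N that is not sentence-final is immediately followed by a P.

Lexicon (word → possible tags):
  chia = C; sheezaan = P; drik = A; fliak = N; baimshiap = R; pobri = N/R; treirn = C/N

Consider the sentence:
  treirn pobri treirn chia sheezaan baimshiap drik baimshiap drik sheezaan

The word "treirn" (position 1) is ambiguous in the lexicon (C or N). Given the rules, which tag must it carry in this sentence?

C

Candidates per position — 1:treirn {C,N}; 2:pobri {N,R}; 3:treirn {C,N}; 4:chia {C}; 5:sheezaan {P}; 6:baimshiap {R}; 7:drik {A}; 8:baimshiap {R}; 9:drik {A}; 10:sheezaan {P}.
Word 1 cannot be N — rule 1 would then fail for every completion. It is C.
Word 2 cannot be N — rule 1 would then fail for every completion. It is R.
Word 3 cannot be N — rule 1 would then fail for every completion. It is C.
So the tagging must be: C R C C P R A R A P.
Rule-by-rule: rule 1 holds; rule 2 holds; rule 3 holds; rule 4 holds.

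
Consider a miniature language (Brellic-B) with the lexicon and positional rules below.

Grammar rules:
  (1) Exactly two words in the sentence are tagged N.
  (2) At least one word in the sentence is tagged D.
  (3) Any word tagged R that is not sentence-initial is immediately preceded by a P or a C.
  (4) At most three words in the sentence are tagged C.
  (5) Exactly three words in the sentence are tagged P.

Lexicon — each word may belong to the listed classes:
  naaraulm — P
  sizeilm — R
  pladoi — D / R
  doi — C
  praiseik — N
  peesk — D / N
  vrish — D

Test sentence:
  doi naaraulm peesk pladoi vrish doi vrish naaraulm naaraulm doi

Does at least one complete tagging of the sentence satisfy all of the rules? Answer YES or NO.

NO

Candidates per position — 1:doi {C}; 2:naaraulm {P}; 3:peesk {D,N}; 4:pladoi {D,R}; 5:vrish {D}; 6:doi {C}; 7:vrish {D}; 8:naaraulm {P}; 9:naaraulm {P}; 10:doi {C}.
Rule 1 cannot be satisfied by any choice of tags from the lexicon.
So there is no consistent tagging.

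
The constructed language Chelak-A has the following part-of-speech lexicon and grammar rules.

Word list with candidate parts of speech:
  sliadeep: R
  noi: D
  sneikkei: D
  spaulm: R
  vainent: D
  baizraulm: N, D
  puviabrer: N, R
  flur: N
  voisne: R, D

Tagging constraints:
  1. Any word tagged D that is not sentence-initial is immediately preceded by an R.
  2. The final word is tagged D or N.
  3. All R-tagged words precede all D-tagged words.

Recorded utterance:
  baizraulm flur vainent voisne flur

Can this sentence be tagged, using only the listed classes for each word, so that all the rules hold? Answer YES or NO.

Candidates per position — 1:baizraulm {N,D}; 2:flur {N}; 3:vainent {D}; 4:voisne {R,D}; 5:flur {N}.
Rule 1 cannot be satisfied by any choice of tags from the lexicon.
So there is no consistent tagging.

NO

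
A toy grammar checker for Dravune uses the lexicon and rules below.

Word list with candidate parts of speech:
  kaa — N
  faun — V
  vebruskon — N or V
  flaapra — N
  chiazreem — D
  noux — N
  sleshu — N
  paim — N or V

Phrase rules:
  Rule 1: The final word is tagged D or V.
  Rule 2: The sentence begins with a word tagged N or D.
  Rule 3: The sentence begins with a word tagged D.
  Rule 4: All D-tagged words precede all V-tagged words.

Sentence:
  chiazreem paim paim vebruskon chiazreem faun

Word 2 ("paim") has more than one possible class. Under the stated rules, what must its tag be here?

N

Candidates per position — 1:chiazreem {D}; 2:paim {N,V}; 3:paim {N,V}; 4:vebruskon {N,V}; 5:chiazreem {D}; 6:faun {V}.
At position 2, choosing V makes rule 4 impossible to satisfy; hence N.
At position 3, choosing V makes rule 4 impossible to satisfy; hence N.
At position 4, choosing V makes rule 4 impossible to satisfy; hence N.
The only consistent sequence is: D N N N D V.
Verifying each rule — rule 1 ✓; rule 2 ✓; rule 3 ✓; rule 4 ✓.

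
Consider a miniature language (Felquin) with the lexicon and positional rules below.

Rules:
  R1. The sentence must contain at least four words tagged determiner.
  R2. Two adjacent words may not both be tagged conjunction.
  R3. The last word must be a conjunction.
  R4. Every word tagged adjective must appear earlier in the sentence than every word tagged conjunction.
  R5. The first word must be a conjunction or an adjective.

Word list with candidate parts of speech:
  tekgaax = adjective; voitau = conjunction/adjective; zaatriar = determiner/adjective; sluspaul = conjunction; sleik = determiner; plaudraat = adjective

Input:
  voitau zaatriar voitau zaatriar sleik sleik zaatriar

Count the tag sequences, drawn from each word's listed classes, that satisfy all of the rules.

0

Candidates per position — 1:voitau {conjunction,adjective}; 2:zaatriar {determiner,adjective}; 3:voitau {conjunction,adjective}; 4:zaatriar {determiner,adjective}; 5:sleik {determiner}; 6:sleik {determiner}; 7:zaatriar {determiner,adjective}.
There are 32 candidate sequences in total.
Rule 3 cannot be satisfied by any choice of tags from the lexicon.
So there is no consistent tagging.
Count = 0.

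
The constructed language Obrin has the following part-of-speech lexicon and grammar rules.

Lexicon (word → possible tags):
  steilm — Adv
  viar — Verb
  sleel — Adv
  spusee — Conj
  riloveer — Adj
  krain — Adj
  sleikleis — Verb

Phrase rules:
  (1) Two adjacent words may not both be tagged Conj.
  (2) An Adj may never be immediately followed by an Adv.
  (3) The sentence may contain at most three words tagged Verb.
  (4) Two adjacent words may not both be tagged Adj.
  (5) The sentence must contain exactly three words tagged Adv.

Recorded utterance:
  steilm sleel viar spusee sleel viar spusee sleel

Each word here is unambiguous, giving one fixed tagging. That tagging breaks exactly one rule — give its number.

Fixed tagging: Adv Adv Verb Conj Adv Verb Conj Adv.
Applying the rules: R1 ok, R2 ok, R3 ok, R4 ok, R5 fails.
Only rule 5 fails.

5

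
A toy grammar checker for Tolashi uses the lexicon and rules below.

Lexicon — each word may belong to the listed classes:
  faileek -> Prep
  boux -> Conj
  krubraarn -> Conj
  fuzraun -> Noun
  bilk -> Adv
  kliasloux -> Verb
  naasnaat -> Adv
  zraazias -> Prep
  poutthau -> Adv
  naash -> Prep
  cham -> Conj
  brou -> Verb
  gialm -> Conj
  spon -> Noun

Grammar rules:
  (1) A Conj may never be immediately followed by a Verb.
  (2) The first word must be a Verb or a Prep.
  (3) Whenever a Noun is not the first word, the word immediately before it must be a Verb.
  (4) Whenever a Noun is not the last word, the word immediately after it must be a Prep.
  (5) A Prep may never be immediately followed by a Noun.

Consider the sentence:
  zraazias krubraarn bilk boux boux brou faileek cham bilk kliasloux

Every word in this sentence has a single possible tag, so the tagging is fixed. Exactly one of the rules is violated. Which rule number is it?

1

Fixed tagging: Prep Conj Adv Conj Conj Verb Prep Conj Adv Verb.
Applying the rules: R1 fail, R2 pass, R3 pass, R4 pass, R5 pass.
Only rule 1 fails.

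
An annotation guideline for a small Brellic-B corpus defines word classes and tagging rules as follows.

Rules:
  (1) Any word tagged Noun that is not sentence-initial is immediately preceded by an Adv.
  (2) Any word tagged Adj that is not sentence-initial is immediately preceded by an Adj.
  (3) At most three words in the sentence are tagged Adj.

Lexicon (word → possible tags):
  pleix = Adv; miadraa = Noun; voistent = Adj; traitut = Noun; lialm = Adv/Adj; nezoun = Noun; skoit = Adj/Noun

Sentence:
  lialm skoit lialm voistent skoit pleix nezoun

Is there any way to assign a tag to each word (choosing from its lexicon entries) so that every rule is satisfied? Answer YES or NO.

NO

Candidates per position — 1:lialm {Adv,Adj}; 2:skoit {Adj,Noun}; 3:lialm {Adv,Adj}; 4:voistent {Adj}; 5:skoit {Adj,Noun}; 6:pleix {Adv}; 7:nezoun {Noun}.
Every candidate sequence violates at least one rule; no consistent tagging exists.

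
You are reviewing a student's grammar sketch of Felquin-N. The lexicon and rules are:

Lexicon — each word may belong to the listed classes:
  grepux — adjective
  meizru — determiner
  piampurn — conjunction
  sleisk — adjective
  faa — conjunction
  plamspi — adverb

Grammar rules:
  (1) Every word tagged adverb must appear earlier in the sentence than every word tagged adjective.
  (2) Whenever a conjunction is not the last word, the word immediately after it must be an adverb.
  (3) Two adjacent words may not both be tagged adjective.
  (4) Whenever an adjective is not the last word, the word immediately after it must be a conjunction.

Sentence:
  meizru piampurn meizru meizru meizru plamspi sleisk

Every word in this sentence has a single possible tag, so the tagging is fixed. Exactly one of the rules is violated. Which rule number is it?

2

Fixed tagging: determiner conjunction determiner determiner determiner adverb adjective.
Applying the rules: R1 ok, R2 fails, R3 ok, R4 ok.
Only rule 2 fails.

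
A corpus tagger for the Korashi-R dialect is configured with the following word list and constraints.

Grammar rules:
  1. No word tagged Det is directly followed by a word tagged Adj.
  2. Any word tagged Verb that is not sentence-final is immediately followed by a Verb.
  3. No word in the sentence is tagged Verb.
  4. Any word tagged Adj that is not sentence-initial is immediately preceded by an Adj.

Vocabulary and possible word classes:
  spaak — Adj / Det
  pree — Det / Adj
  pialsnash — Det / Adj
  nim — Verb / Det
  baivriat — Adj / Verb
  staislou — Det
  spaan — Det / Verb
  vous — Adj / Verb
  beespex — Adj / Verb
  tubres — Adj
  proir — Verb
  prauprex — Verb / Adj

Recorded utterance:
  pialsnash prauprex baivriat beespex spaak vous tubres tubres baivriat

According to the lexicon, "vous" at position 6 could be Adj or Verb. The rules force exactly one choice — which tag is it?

Adj

Candidates per position — 1:pialsnash {Det,Adj}; 2:prauprex {Verb,Adj}; 3:baivriat {Adj,Verb}; 4:beespex {Adj,Verb}; 5:spaak {Adj,Det}; 6:vous {Adj,Verb}; 7:tubres {Adj}; 8:tubres {Adj}; 9:baivriat {Adj,Verb}.
Position 1: tagging it Det would leave rule 4 unsatisfiable, so it must be Adj.
Position 2: tagging it Verb would leave rule 2 unsatisfiable, so it must be Adj.
Position 3: tagging it Verb would leave rule 2 unsatisfiable, so it must be Adj.
Position 4: tagging it Verb would leave rule 2 unsatisfiable, so it must be Adj.
Position 5: tagging it Det would leave rule 4 unsatisfiable, so it must be Adj.
Position 6: tagging it Verb would leave rule 2 unsatisfiable, so it must be Adj.
Position 9: tagging it Verb would leave rule 3 unsatisfiable, so it must be Adj.
The only consistent sequence is: Adj Adj Adj Adj Adj Adj Adj Adj Adj.
Checking: rule 1 ok; rule 2 ok; rule 3 ok; rule 4 ok.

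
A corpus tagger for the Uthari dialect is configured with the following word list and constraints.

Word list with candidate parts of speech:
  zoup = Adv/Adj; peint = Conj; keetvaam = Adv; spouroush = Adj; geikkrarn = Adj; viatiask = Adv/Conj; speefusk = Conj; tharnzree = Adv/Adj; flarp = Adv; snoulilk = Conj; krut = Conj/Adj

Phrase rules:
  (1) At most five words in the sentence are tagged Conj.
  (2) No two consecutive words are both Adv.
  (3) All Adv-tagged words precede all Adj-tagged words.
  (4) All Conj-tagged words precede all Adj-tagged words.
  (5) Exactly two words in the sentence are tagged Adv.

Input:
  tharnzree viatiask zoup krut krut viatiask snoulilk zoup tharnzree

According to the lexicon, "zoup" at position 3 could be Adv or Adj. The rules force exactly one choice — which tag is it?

Candidates per position — 1:tharnzree {Adv,Adj}; 2:viatiask {Adv,Conj}; 3:zoup {Adv,Adj}; 4:krut {Conj,Adj}; 5:krut {Conj,Adj}; 6:viatiask {Adv,Conj}; 7:snoulilk {Conj}; 8:zoup {Adv,Adj}; 9:tharnzree {Adv,Adj}.
Position 1: Adj is ruled out by rule 4; that leaves Adv.
Position 2: Adv is ruled out by rule 2; that leaves Conj.
Position 3: Adj is ruled out by rule 4; that leaves Adv.
Position 4: Adj is ruled out by rule 4; that leaves Conj.
Position 5: Adj is ruled out by rule 4; that leaves Conj.
Position 6: Adv is ruled out by rule 5; that leaves Conj.
Position 8: Adv is ruled out by rule 5; that leaves Adj.
Position 9: Adv is ruled out by rule 3; that leaves Adj.
The only consistent sequence is: Adv Conj Adv Conj Conj Conj Conj Adj Adj.
Check: rule 1 ok; rule 2 ok; rule 3 ok; rule 4 ok; rule 5 ok.

Adv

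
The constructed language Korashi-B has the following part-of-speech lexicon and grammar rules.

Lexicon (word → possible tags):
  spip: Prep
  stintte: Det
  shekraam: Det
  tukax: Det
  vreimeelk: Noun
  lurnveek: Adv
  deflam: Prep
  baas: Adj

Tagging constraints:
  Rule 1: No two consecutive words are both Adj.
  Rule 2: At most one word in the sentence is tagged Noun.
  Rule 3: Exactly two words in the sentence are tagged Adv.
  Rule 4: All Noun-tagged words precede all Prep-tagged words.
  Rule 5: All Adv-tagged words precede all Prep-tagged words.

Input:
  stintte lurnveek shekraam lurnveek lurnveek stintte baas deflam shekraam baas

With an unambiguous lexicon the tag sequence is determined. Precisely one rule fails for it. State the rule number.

3

Fixed tagging: Det Adv Det Adv Adv Det Adj Prep Det Adj.
Applying the rules: R1 pass, R2 pass, R3 fail, R4 pass, R5 pass.
Only rule 3 fails.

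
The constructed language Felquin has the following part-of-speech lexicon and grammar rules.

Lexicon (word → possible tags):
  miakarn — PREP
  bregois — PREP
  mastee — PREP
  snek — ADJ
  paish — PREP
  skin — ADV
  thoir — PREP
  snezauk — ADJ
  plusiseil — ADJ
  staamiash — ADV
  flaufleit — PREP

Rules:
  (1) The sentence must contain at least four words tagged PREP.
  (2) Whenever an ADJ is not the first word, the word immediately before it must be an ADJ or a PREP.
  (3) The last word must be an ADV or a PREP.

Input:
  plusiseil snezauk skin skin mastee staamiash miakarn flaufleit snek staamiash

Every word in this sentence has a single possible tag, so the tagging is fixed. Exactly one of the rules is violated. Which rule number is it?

Fixed tagging: ADJ ADJ ADV ADV PREP ADV PREP PREP ADJ ADV.
Checking each rule: R1 fails, R2 ok, R3 ok.
Only rule 1 fails.

1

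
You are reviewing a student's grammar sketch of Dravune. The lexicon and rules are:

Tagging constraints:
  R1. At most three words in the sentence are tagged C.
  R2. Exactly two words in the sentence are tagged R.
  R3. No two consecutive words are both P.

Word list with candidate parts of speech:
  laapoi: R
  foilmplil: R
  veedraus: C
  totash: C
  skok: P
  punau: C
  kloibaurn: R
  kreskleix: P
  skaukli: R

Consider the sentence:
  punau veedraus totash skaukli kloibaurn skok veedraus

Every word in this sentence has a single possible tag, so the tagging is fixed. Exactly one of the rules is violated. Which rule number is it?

1

Fixed tagging: C C C R R P C.
Checking each rule: R1 violated, R2 holds, R3 holds.
Only rule 1 fails.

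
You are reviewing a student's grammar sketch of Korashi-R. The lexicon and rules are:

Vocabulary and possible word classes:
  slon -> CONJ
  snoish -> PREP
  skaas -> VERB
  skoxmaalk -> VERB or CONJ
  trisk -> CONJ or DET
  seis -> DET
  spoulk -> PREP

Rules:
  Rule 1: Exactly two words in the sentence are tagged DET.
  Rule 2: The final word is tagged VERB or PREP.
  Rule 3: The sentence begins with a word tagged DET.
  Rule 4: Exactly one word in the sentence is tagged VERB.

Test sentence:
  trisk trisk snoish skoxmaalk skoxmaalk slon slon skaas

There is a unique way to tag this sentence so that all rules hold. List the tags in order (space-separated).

DET DET PREP CONJ CONJ CONJ CONJ VERB

Candidates per position — 1:trisk {CONJ,DET}; 2:trisk {CONJ,DET}; 3:snoish {PREP}; 4:skoxmaalk {VERB,CONJ}; 5:skoxmaalk {VERB,CONJ}; 6:slon {CONJ}; 7:slon {CONJ}; 8:skaas {VERB}.
If word 1 were CONJ, no tagging could satisfy rule 1; so word 1 is DET.
If word 2 were CONJ, no tagging could satisfy rule 1; so word 2 is DET.
If word 4 were VERB, no tagging could satisfy rule 4; so word 4 is CONJ.
If word 5 were VERB, no tagging could satisfy rule 4; so word 5 is CONJ.
That leaves exactly one tagging: DET DET PREP CONJ CONJ CONJ CONJ VERB.
Verifying each rule — rule 1 ok; rule 2 ok; rule 3 ok; rule 4 ok.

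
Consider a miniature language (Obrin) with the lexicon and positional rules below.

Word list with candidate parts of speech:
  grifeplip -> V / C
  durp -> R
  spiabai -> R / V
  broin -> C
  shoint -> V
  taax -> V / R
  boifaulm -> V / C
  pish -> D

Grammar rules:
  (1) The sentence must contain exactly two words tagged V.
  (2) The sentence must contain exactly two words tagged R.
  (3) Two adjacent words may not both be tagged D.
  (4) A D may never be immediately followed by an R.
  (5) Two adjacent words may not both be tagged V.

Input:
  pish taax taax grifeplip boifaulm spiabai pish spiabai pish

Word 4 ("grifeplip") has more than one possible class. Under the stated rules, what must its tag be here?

Candidates per position — 1:pish {D}; 2:taax {V,R}; 3:taax {V,R}; 4:grifeplip {V,C}; 5:boifaulm {V,C}; 6:spiabai {R,V}; 7:pish {D}; 8:spiabai {R,V}; 9:pish {D}.
Position 2: R is ruled out by rule 4; that leaves V.
Position 3: V is ruled out by rule 5; that leaves R.
Position 8: R is ruled out by rule 4; that leaves V.
Position 4: V is ruled out by rule 1; that leaves C.
Position 5: V is ruled out by rule 1; that leaves C.
Position 6: V is ruled out by rule 1; that leaves R.
That leaves exactly one tagging: D V R C C R D V D.
Verifying each rule — rule 1 ✓; rule 2 ✓; rule 3 ✓; rule 4 ✓; rule 5 ✓.

C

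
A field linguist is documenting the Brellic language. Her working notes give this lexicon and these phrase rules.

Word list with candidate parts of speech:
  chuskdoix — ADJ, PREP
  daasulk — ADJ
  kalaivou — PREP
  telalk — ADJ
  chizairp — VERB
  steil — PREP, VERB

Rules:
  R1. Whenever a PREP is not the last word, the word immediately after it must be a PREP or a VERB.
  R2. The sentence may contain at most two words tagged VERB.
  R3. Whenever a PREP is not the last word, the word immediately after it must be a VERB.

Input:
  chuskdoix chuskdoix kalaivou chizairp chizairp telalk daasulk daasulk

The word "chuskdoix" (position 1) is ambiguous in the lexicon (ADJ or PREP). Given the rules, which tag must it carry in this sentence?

Candidates per position — 1:chuskdoix {ADJ,PREP}; 2:chuskdoix {ADJ,PREP}; 3:kalaivou {PREP}; 4:chizairp {VERB}; 5:chizairp {VERB}; 6:telalk {ADJ}; 7:daasulk {ADJ}; 8:daasulk {ADJ}.
Word 1 cannot be PREP — rule 3 would then fail for every completion. It is ADJ.
Word 2 cannot be PREP — rule 3 would then fail for every completion. It is ADJ.
The unique satisfying tagging is: ADJ ADJ PREP VERB VERB ADJ ADJ ADJ.
Verifying each rule — rule 1 satisfied; rule 2 satisfied; rule 3 satisfied.

ADJ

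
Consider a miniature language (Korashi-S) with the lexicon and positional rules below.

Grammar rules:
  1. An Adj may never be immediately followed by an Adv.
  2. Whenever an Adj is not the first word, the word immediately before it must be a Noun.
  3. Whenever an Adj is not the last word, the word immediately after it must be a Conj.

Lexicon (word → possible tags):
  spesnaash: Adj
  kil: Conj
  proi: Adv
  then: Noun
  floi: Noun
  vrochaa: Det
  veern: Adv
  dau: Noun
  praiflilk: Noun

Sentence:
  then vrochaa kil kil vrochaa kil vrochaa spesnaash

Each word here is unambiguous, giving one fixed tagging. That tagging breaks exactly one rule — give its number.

2

Fixed tagging: Noun Det Conj Conj Det Conj Det Adj.
Rule check: R1 holds, R2 violated, R3 holds.
Only rule 2 fails.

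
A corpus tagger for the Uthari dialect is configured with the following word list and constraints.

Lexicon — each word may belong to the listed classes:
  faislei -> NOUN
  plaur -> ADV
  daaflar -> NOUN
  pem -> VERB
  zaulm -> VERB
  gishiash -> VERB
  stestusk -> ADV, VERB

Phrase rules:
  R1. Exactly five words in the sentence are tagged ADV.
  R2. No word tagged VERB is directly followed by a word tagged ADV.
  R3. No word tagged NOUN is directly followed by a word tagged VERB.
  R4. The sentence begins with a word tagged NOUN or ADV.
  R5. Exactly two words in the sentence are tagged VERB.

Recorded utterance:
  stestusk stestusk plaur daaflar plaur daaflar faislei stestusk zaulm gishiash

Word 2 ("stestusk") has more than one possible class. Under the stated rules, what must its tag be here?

Candidates per position — 1:stestusk {ADV,VERB}; 2:stestusk {ADV,VERB}; 3:plaur {ADV}; 4:daaflar {NOUN}; 5:plaur {ADV}; 6:daaflar {NOUN}; 7:faislei {NOUN}; 8:stestusk {ADV,VERB}; 9:zaulm {VERB}; 10:gishiash {VERB}.
If word 1 were VERB, no tagging could satisfy rule 1; so word 1 is ADV.
If word 2 were VERB, no tagging could satisfy rule 1; so word 2 is ADV.
If word 8 were VERB, no tagging could satisfy rule 1; so word 8 is ADV.
So the tagging must be: ADV ADV ADV NOUN ADV NOUN NOUN ADV VERB VERB.
Check: rule 1 holds; rule 2 holds; rule 3 holds; rule 4 holds; rule 5 holds.

ADV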